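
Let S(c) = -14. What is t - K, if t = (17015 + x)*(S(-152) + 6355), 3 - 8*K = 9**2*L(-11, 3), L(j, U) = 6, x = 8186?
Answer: 1278396811/8 ≈ 1.5980e+8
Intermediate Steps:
K = -483/8 (K = 3/8 - 9**2*6/8 = 3/8 - 81*6/8 = 3/8 - 1/8*486 = 3/8 - 243/4 = -483/8 ≈ -60.375)
t = 159799541 (t = (17015 + 8186)*(-14 + 6355) = 25201*6341 = 159799541)
t - K = 159799541 - 1*(-483/8) = 159799541 + 483/8 = 1278396811/8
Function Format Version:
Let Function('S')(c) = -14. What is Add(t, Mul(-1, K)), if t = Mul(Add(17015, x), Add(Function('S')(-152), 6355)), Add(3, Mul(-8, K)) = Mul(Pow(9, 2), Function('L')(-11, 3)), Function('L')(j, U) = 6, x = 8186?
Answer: Rational(1278396811, 8) ≈ 1.5980e+8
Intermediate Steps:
K = Rational(-483, 8) (K = Add(Rational(3, 8), Mul(Rational(-1, 8), Mul(Pow(9, 2), 6))) = Add(Rational(3, 8), Mul(Rational(-1, 8), Mul(81, 6))) = Add(Rational(3, 8), Mul(Rational(-1, 8), 486)) = Add(Rational(3, 8), Rational(-243, 4)) = Rational(-483, 8) ≈ -60.375)
t = 159799541 (t = Mul(Add(17015, 8186), Add(-14, 6355)) = Mul(25201, 6341) = 159799541)
Add(t, Mul(-1, K)) = Add(159799541, Mul(-1, Rational(-483, 8))) = Add(159799541, Rational(483, 8)) = Rational(1278396811, 8)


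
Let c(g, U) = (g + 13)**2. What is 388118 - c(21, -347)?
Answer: 386962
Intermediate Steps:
c(g, U) = (13 + g)**2
388118 - c(21, -347) = 388118 - (13 + 21)**2 = 388118 - 1*34**2 = 388118 - 1*1156 = 388118 - 1156 = 386962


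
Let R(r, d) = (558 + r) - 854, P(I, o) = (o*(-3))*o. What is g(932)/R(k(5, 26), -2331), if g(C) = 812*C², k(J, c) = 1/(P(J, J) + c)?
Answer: -34560811712/14505 ≈ -2.3827e+6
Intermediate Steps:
P(I, o) = -3*o² (P(I, o) = (-3*o)*o = -3*o²)
k(J, c) = 1/(c - 3*J²) (k(J, c) = 1/(-3*J² + c) = 1/(c - 3*J²))
R(r, d) = -296 + r
g(932)/R(k(5, 26), -2331) = (812*932²)/(-296 + 1/(26 - 3*5²)) = (812*868624)/(-296 + 1/(26 - 3*25)) = 705322688/(-296 + 1/(26 - 75)) = 705322688/(-296 + 1/(-49)) = 705322688/(-296 - 1/49) = 705322688/(-14505/49) = 705322688*(-49/14505) = -34560811712/14505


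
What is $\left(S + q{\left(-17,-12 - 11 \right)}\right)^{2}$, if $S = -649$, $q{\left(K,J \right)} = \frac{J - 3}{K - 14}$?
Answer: $\frac{403728649}{961} \approx 4.2011 \cdot 10^{5}$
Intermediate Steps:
$q{\left(K,J \right)} = \frac{-3 + J}{-14 + K}$
$\left(S + q{\left(-17,-12 - 11 \right)}\right)^{2} = \left(-649 + \frac{-3 - 23}{-14 - 17}\right)^{2} = \left(-649 + \frac{-3 - 23}{-31}\right)^{2} = \left(-649 - \frac{-3 - 23}{31}\right)^{2} = \left(-649 - - \frac{26}{31}\right)^{2} = \left(-649 + \frac{26}{31}\right)^{2} = \left(- \frac{20093}{31}\right)^{2} = \frac{403728649}{961}$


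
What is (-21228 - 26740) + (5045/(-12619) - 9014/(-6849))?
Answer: -4145676612547/86427531 ≈ -47967.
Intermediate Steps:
(-21228 - 26740) + (5045/(-12619) - 9014/(-6849)) = -47968 + (5045*(-1/12619) - 9014*(-1/6849)) = -47968 + (-5045/12619 + 9014/6849) = -47968 + 79194461/86427531 = -4145676612547/86427531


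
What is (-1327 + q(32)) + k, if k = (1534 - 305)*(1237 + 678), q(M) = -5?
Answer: 2352203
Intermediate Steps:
k = 2353535 (k = 1229*1915 = 2353535)
(-1327 + q(32)) + k = (-1327 - 5) + 2353535 = -1332 + 2353535 = 2352203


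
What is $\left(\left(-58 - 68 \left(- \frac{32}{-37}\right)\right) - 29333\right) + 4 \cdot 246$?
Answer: $- \frac{1053235}{37} \approx -28466.0$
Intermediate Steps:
$\left(\left(-58 - 68 \left(- \frac{32}{-37}\right)\right) - 29333\right) + 4 \cdot 246 = \left(\left(-58 - 68 \left(\left(-32\right) \left(- \frac{1}{37}\right)\right)\right) - 29333\right) + 984 = \left(\left(-58 - \frac{2176}{37}\right) - 29333\right) + 984 = \left(- \frac{4322}{37} - 29333\right) + 984 = - \frac{1089643}{37} + 984 = - \frac{1053235}{37}$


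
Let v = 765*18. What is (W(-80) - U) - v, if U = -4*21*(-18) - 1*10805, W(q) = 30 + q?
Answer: -4527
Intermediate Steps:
v = 13770
U = -9293 (U = -84*(-18) - 10805 = 1512 - 10805 = -9293)
(W(-80) - U) - v = ((30 - 80) - 1*(-9293)) - 1*13770 = (-50 + 9293) - 13770 = 9243 - 13770 = -4527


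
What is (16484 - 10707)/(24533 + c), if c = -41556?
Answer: -5777/17023 ≈ -0.33936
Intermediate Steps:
(16484 - 10707)/(24533 + c) = (16484 - 10707)/(24533 - 41556) = 5777/(-17023) = 5777*(-1/17023) = -5777/17023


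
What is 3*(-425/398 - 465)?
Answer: -556485/398 ≈ -1398.2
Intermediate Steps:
3*(-425/398 - 465) = 3*(-185495/398) = -556485/398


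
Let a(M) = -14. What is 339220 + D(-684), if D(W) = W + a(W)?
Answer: 338522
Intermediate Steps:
D(W) = -14 + W (D(W) = W - 14 = -14 + W)
339220 + D(-684) = 339220 + (-14 - 684) = 339220 - 698 = 338522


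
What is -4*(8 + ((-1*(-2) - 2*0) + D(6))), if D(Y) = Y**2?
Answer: -184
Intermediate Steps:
-4*(8 + ((-1*(-2) - 2*0) + D(6))) = -4*(8 + ((-1*(-2) - 2*0) + 6**2)) = -4*(8 + ((2 + 0) + 36)) = -4*(8 + (2 + 36)) = -4*(8 + 38) = -4*46 = -184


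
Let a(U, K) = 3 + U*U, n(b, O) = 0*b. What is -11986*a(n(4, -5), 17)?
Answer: -35958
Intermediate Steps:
n(b, O) = 0
a(U, K) = 3 + U²
-11986*a(n(4, -5), 17) = -11986*(3 + 0²) = -11986*(3 + 0) = -11986*3 = -35958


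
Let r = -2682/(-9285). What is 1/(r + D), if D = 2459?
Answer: 3095/7611499 ≈ 0.00040662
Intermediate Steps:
r = 894/3095 (r = -2682*(-1/9285) = 894/3095 ≈ 0.28885)
1/(r + D) = 1/(894/3095 + 2459) = 1/(7611499/3095) = 3095/7611499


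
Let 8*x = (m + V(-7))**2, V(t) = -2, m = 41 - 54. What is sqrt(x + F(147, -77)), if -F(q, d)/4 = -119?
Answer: sqrt(8066)/4 ≈ 22.453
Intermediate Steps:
m = -13
F(q, d) = 476 (F(q, d) = -4*(-119) = 476)
x = 225/8 (x = (-13 - 2)**2/8 = (1/8)*(-15)**2 = (1/8)*225 = 225/8 ≈ 28.125)
sqrt(x + F(147, -77)) = sqrt(225/8 + 476) = sqrt(4033/8) = sqrt(8066)/4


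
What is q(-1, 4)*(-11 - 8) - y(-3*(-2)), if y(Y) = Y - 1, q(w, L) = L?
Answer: -81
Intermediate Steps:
y(Y) = -1 + Y
q(-1, 4)*(-11 - 8) - y(-3*(-2)) = 4*(-11 - 8) - (-1 - 3*(-2)) = 4*(-19) - (-1 + 6) = -76 - 1*5 = -76 - 5 = -81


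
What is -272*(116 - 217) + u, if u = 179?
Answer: 27651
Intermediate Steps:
-272*(116 - 217) + u = -272*(116 - 217) + 179 = -272*(-101) + 179 = 27472 + 179 = 27651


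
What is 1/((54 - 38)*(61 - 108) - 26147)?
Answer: -1/26899 ≈ -3.7176e-5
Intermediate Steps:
1/((54 - 38)*(61 - 108) - 26147) = 1/(16*(-47) - 26147) = 1/(-752 - 26147) = 1/(-26899) = -1/26899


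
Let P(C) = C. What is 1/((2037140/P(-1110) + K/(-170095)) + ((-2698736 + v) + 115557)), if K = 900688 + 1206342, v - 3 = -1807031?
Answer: -3776109/16584877087195 ≈ -2.2768e-7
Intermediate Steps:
v = -1807028 (v = 3 - 1807031 = -1807028)
K = 2107030
1/((2037140/P(-1110) + K/(-170095)) + ((-2698736 + v) + 115557)) = 1/((2037140/(-1110) + 2107030/(-170095)) + ((-2698736 - 1807028) + 115557)) = 1/((2037140*(-1/1110) + 2107030*(-1/170095)) + (-4505764 + 115557)) = 1/((-203714/111 - 421406/34019) - 4390207) = 1/(-6976922632/3776109 - 4390207) = 1/(-16584877087195/3776109) = -3776109/16584877087195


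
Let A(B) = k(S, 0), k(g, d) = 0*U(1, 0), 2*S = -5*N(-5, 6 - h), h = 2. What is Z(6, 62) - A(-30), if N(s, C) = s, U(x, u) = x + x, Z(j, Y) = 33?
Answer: 33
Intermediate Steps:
U(x, u) = 2*x
S = 25/2 (S = (-5*(-5))/2 = (1/2)*25 = 25/2 ≈ 12.500)
k(g, d) = 0 (k(g, d) = 0*(2*1) = 0*2 = 0)
A(B) = 0
Z(6, 62) - A(-30) = 33 - 1*0 = 33 + 0 = 33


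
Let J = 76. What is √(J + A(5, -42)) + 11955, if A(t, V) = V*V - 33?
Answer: 11955 + √1807 ≈ 11998.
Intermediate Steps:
A(t, V) = -33 + V² (A(t, V) = V² - 33 = -33 + V²)
√(J + A(5, -42)) + 11955 = √(76 + (-33 + (-42)²)) + 11955 = √(76 + (-33 + 1764)) + 11955 = √(76 + 1731) + 11955 = √1807 + 11955 = 11955 + √1807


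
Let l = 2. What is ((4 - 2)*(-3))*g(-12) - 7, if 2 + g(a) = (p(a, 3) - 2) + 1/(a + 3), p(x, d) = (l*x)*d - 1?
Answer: 1367/3 ≈ 455.67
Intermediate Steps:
p(x, d) = -1 + 2*d*x (p(x, d) = (2*x)*d - 1 = 2*d*x - 1 = -1 + 2*d*x)
g(a) = -5 + 1/(3 + a) + 6*a (g(a) = -2 + (((-1 + 2*3*a) - 2) + 1/(a + 3)) = -2 + (((-1 + 6*a) - 2) + 1/(3 + a)) = -2 + ((-3 + 6*a) + 1/(3 + a)) = -2 + (-3 + 1/(3 + a) + 6*a) = -5 + 1/(3 + a) + 6*a)
((4 - 2)*(-3))*g(-12) - 7 = ((4 - 2)*(-3))*((-14 + 6*(-12)² + 13*(-12))/(3 - 12)) - 7 = (2*(-3))*((-14 + 6*144 - 156)/(-9)) - 7 = -(-2)*(-14 + 864 - 156)/3 - 7 = -(-2)*694/3 - 7 = -6*(-694/9) - 7 = 1388/3 - 7 = 1367/3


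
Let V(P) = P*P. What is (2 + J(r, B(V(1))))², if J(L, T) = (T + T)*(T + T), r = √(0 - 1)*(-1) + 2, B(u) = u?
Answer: 36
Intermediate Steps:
V(P) = P²
r = 2 - I (r = √(-1)*(-1) + 2 = I*(-1) + 2 = -I + 2 = 2 - I ≈ 2.0 - 1.0*I)
J(L, T) = 4*T² (J(L, T) = (2*T)*(2*T) = 4*T²)
(2 + J(r, B(V(1))))² = (2 + 4*(1²)²)² = (2 + 4*1²)² = (2 + 4*1)² = (2 + 4)² = 6² = 36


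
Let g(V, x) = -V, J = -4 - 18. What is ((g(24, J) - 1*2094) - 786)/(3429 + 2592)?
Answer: -968/2007 ≈ -0.48231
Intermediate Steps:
J = -22
((g(24, J) - 1*2094) - 786)/(3429 + 2592) = ((-1*24 - 1*2094) - 786)/(3429 + 2592) = ((-24 - 2094) - 786)/6021 = (-2118 - 786)*(1/6021) = -2904*1/6021 = -968/2007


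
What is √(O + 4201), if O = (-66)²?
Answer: √8557 ≈ 92.504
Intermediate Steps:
O = 4356
√(O + 4201) = √(4356 + 4201) = √8557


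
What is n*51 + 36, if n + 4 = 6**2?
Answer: 1668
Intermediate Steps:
n = 32 (n = -4 + 6**2 = -4 + 36 = 32)
n*51 + 36 = 32*51 + 36 = 1632 + 36 = 1668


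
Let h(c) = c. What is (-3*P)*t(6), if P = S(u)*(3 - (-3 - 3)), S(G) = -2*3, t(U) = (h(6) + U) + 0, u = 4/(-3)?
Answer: 1944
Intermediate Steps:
u = -4/3 (u = 4*(-1/3) = -4/3 ≈ -1.3333)
t(U) = 6 + U (t(U) = (6 + U) + 0 = 6 + U)
S(G) = -6
P = -54 (P = -6*(3 - (-3 - 3)) = -6*(3 - 1*(-6)) = -6*(3 + 6) = -6*9 = -54)
(-3*P)*t(6) = (-3*(-54))*(6 + 6) = 162*12 = 1944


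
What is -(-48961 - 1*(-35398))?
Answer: 13563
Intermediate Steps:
-(-48961 - 1*(-35398)) = -(-48961 + 35398) = -1*(-13563) = 13563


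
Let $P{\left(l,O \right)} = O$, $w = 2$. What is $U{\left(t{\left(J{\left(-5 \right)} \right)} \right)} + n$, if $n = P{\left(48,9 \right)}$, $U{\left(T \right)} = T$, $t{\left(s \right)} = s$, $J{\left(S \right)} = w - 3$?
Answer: $8$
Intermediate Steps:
$J{\left(S \right)} = -1$ ($J{\left(S \right)} = 2 - 3 = -1$)
$n = 9$
$U{\left(t{\left(J{\left(-5 \right)} \right)} \right)} + n = -1 + 9 = 8$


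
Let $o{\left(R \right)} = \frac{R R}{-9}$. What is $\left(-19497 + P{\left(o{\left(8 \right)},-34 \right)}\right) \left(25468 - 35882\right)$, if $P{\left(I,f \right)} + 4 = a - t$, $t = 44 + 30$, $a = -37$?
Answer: $204239368$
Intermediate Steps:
$t = 74$
$o{\left(R \right)} = - \frac{R^{2}}{9}$ ($o{\left(R \right)} = R^{2} \left(- \frac{1}{9}\right) = - \frac{R^{2}}{9}$)
$P{\left(I,f \right)} = -115$ ($P{\left(I,f \right)} = -4 - 111 = -115$)
$\left(-19497 + P{\left(o{\left(8 \right)},-34 \right)}\right) \left(25468 - 35882\right) = \left(-19497 - 115\right) \left(25468 - 35882\right) = \left(-19612\right) \left(-10414\right) = 204239368$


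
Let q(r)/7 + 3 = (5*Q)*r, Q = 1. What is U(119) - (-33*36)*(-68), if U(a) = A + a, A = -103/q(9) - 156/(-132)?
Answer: -260867921/3234 ≈ -80664.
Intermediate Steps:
q(r) = -21 + 35*r (q(r) = -21 + 7*((5*1)*r) = -21 + 7*(5*r) = -21 + 35*r)
A = 2689/3234 (A = -103/(-21 + 35*9) - 156/(-132) = -103/(-21 + 315) - 156*(-1/132) = -103/294 + 13/11 = 2689/3234 ≈ 0.83148)
U(a) = 2689/3234 + a
U(119) - (-33*36)*(-68) = (2689/3234 + 119) - (-33*36)*(-68) = 387535/3234 - (-1188)*(-68) = 387535/3234 - 1*80784 = 387535/3234 - 80784 = -260867921/3234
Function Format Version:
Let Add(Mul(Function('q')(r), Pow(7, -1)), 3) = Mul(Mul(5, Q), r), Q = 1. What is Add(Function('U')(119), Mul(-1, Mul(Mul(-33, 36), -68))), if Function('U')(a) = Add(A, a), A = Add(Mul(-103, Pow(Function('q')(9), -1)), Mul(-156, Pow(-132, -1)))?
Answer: Rational(-260867921, 3234) ≈ -80664.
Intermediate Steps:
Function('q')(r) = Add(-21, Mul(35, r)) (Function('q')(r) = Add(-21, Mul(7, Mul(Mul(5, 1), r))) = Add(-21, Mul(7, Mul(5, r))) = Add(-21, Mul(35, r)))
A = Rational(2689, 3234) (A = Add(Mul(-103, Pow(Add(-21, Mul(35, 9)), -1)), Mul(-156, Pow(-132, -1))) = Add(Mul(-103, Pow(Add(-21, 315), -1)), Mul(-156, Rational(-1, 132))) = Add(Mul(-103, Pow(294, -1)), Rational(13, 11)) = Add(Mul(-103, Rational(1, 294)), Rational(13, 11)) = Add(Rational(-103, 294), Rational(13, 11)) = Rational(2689, 3234) ≈ 0.83148)
Function('U')(a) = Add(Rational(2689, 3234), a)
Add(Function('U')(119), Mul(-1, Mul(Mul(-33, 36), -68))) = Add(Add(Rational(2689, 3234), 119), Mul(-1, Mul(Mul(-33, 36), -68))) = Add(Rational(387535, 3234), Mul(-1, Mul(-1188, -68))) = Add(Rational(387535, 3234), Mul(-1, 80784)) = Add(Rational(387535, 3234), -80784) = Rational(-260867921, 3234)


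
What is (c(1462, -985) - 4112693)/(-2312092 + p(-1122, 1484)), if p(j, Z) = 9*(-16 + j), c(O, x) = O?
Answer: 4111231/2322334 ≈ 1.7703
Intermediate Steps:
p(j, Z) = -144 + 9*j
(c(1462, -985) - 4112693)/(-2312092 + p(-1122, 1484)) = (1462 - 4112693)/(-2312092 + (-144 + 9*(-1122))) = -4111231/(-2312092 + (-144 - 10098)) = -4111231/(-2312092 - 10242) = -4111231/(-2322334) = -4111231*(-1/2322334) = 4111231/2322334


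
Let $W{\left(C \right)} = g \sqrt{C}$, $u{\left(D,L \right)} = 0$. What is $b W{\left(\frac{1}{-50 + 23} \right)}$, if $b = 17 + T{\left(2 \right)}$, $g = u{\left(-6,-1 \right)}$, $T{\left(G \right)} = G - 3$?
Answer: $0$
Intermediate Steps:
$T{\left(G \right)} = -3 + G$
$g = 0$
$W{\left(C \right)} = 0$ ($W{\left(C \right)} = 0 \sqrt{C} = 0$)
$b = 16$ ($b = 17 + \left(-3 + 2\right) = 17 - 1 = 16$)
$b W{\left(\frac{1}{-50 + 23} \right)} = 16 \cdot 0 = 0$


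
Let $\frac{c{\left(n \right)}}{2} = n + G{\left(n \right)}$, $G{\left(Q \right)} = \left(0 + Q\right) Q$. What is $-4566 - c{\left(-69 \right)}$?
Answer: $-13950$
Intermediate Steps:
$G{\left(Q \right)} = Q^{2}$ ($G{\left(Q \right)} = Q Q = Q^{2}$)
$c{\left(n \right)} = 2 n + 2 n^{2}$ ($c{\left(n \right)} = 2 \left(n + n^{2}\right) = 2 n + 2 n^{2}$)
$-4566 - c{\left(-69 \right)} = -4566 - 2 \left(-69\right) \left(1 - 69\right) = -4566 - 2 \left(-69\right) \left(-68\right) = -4566 - 9384 = -13950$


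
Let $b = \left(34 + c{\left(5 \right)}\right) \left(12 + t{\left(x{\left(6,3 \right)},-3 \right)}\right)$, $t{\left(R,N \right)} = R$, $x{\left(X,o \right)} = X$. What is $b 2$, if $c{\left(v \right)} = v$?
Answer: $1404$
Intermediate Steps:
$b = 702$ ($b = \left(34 + 5\right) \left(12 + 6\right) = 39 \cdot 18 = 702$)
$b 2 = 702 \cdot 2 = 1404$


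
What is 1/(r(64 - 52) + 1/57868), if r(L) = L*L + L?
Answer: 57868/9027409 ≈ 0.0064103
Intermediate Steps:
r(L) = L + L**2 (r(L) = L**2 + L = L + L**2)
1/(r(64 - 52) + 1/57868) = 1/((64 - 52)*(1 + (64 - 52)) + 1/57868) = 1/(12*(1 + 12) + 1/57868) = 1/(12*13 + 1/57868) = 1/(156 + 1/57868) = 1/(9027409/57868) = 57868/9027409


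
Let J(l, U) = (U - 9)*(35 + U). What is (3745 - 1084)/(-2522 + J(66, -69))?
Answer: 2661/130 ≈ 20.469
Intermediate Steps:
J(l, U) = (-9 + U)*(35 + U)
(3745 - 1084)/(-2522 + J(66, -69)) = (3745 - 1084)/(-2522 + (-315 + (-69)² + 26*(-69))) = 2661/(-2522 + (-315 + 4761 - 1794)) = 2661/(-2522 + 2652) = 2661/130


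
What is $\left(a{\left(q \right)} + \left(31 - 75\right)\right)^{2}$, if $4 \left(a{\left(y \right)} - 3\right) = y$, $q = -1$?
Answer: $\frac{27225}{16} \approx 1701.6$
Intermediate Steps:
$a{\left(y \right)} = 3 + \frac{y}{4}$
$\left(a{\left(q \right)} + \left(31 - 75\right)\right)^{2} = \left(\left(3 + \frac{1}{4} \left(-1\right)\right) + \left(31 - 75\right)\right)^{2} = \left(\left(3 - \frac{1}{4}\right) + \left(31 - 75\right)\right)^{2} = \left(\frac{11}{4} - 44\right)^{2} = \left(- \frac{165}{4}\right)^{2} = \frac{27225}{16}$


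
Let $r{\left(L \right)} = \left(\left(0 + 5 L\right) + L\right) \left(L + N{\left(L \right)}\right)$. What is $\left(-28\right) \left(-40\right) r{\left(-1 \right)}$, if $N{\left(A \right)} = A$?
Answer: $13440$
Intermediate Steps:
$r{\left(L \right)} = 12 L^{2}$ ($r{\left(L \right)} = \left(\left(0 + 5 L\right) + L\right) \left(L + L\right) = \left(5 L + L\right) 2 L = 6 L 2 L = 12 L^{2}$)
$\left(-28\right) \left(-40\right) r{\left(-1 \right)} = \left(-28\right) \left(-40\right) 12 \left(-1\right)^{2} = 1120 \cdot 12 \cdot 1 = 1120 \cdot 12 = 13440$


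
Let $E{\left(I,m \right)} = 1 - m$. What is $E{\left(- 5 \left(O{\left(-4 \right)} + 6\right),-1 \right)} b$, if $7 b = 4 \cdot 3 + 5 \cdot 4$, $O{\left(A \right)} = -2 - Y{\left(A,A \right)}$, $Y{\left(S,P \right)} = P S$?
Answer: $\frac{64}{7} \approx 9.1429$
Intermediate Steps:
$O{\left(A \right)} = -2 - A^{2}$ ($O{\left(A \right)} = -2 - A A = -2 - A^{2}$)
$b = \frac{32}{7}$ ($b = \frac{4 \cdot 3 + 5 \cdot 4}{7} = \frac{12 + 20}{7} = \frac{1}{7} \cdot 32 = \frac{32}{7} \approx 4.5714$)
$E{\left(- 5 \left(O{\left(-4 \right)} + 6\right),-1 \right)} b = \left(1 - -1\right) \frac{32}{7} = \left(1 + 1\right) \frac{32}{7} = 2 \cdot \frac{32}{7} = \frac{64}{7}$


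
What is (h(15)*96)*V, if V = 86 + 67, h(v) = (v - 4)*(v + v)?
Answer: 4847040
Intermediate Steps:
h(v) = 2*v*(-4 + v) (h(v) = (-4 + v)*(2*v) = 2*v*(-4 + v))
V = 153
(h(15)*96)*V = ((2*15*(-4 + 15))*96)*153 = ((2*15*11)*96)*153 = (330*96)*153 = 31680*153 = 4847040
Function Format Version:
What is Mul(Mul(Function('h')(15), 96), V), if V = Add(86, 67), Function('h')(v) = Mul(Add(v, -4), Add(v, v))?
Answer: 4847040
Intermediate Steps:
Function('h')(v) = Mul(2, v, Add(-4, v)) (Function('h')(v) = Mul(Add(-4, v), Mul(2, v)) = Mul(2, v, Add(-4, v)))
V = 153
Mul(Mul(Function('h')(15), 96), V) = Mul(Mul(Mul(2, 15, Add(-4, 15)), 96), 153) = Mul(Mul(Mul(2, 15, 11), 96), 153) = Mul(Mul(330, 96), 153) = Mul(31680, 153) = 4847040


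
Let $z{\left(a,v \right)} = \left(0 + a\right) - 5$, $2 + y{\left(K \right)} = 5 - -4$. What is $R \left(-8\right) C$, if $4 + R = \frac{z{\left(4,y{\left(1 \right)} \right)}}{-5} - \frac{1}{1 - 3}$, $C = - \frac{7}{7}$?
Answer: $- \frac{132}{5} \approx -26.4$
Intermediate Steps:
$y{\left(K \right)} = 7$ ($y{\left(K \right)} = -2 + \left(5 - -4\right) = -2 + \left(5 + 4\right) = -2 + 9 = 7$)
$z{\left(a,v \right)} = -5 + a$ ($z{\left(a,v \right)} = a - 5 = -5 + a$)
$C = -1$ ($C = \left(-7\right) \frac{1}{7} = -1$)
$R = - \frac{33}{10}$ ($R = -4 - \left(\frac{1}{1 - 3} - \frac{-5 + 4}{-5}\right) = -4 - - \frac{7}{10} = -4 + \left(\frac{1}{5} - - \frac{1}{2}\right) = -4 + \left(\frac{1}{5} + \frac{1}{2}\right) = -4 + \frac{7}{10} = - \frac{33}{10} \approx -3.3$)
$R \left(-8\right) C = \left(- \frac{33}{10}\right) \left(-8\right) \left(-1\right) = \frac{132}{5} \left(-1\right) = - \frac{132}{5}$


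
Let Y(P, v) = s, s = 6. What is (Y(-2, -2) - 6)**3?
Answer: 0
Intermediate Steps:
Y(P, v) = 6
(Y(-2, -2) - 6)**3 = (6 - 6)**3 = 0**3 = 0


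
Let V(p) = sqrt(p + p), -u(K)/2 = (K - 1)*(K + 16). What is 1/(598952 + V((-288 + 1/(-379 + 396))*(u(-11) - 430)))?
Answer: 2545546/1524659109067 - 5*sqrt(515933)/3049318218134 ≈ 1.6684e-6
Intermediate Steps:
u(K) = -2*(-1 + K)*(16 + K) (u(K) = -2*(K - 1)*(K + 16) = -2*(-1 + K)*(16 + K))
V(p) = sqrt(2)*sqrt(p) (V(p) = sqrt(2*p) = sqrt(2)*sqrt(p))
1/(598952 + V((-288 + 1/(-379 + 396))*(u(-11) - 430))) = 1/(598952 + sqrt(2)*sqrt((-288 + 1/(-379 + 396))*((32 - 30*(-11) - 2*(-11)**2) - 430))) = 1/(598952 + sqrt(2)*sqrt((-288 + 1/17)*((32 + 330 - 2*121) - 430))) = 1/(598952 + sqrt(2)*sqrt((-288 + 1/17)*((32 + 330 - 242) - 430))) = 1/(598952 + sqrt(2)*sqrt(-4895*(120 - 430)/17)) = 1/(598952 + sqrt(2)*sqrt(-4895/17*(-310))) = 1/(598952 + sqrt(2)*sqrt(1517450/17)) = 1/(598952 + sqrt(2)*(5*sqrt(1031866)/17)) = 1/(598952 + 10*sqrt(515933)/17)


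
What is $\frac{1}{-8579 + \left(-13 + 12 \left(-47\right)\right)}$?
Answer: $- \frac{1}{9156} \approx -0.00010922$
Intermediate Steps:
$\frac{1}{-8579 + \left(-13 + 12 \left(-47\right)\right)} = \frac{1}{-8579 - 577} = \frac{1}{-9156} = - \frac{1}{9156}$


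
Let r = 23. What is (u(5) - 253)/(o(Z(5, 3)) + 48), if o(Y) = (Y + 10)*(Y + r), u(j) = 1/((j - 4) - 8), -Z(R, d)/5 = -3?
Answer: -886/3493 ≈ -0.25365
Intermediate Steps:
Z(R, d) = 15 (Z(R, d) = -5*(-3) = 15)
u(j) = 1/(-12 + j) (u(j) = 1/((-4 + j) - 8) = 1/(-12 + j))
o(Y) = (10 + Y)*(23 + Y) (o(Y) = (Y + 10)*(Y + 23) = (10 + Y)*(23 + Y))
(u(5) - 253)/(o(Z(5, 3)) + 48) = (1/(-12 + 5) - 253)/((230 + 15**2 + 33*15) + 48) = (1/(-7) - 253)/((230 + 225 + 495) + 48) = (-1/7 - 253)/(950 + 48) = -1772/7/998 = -1772/7*1/998 = -886/3493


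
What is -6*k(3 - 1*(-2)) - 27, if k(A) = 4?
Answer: -51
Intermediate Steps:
-6*k(3 - 1*(-2)) - 27 = -6*4 - 27 = -24 - 27 = -51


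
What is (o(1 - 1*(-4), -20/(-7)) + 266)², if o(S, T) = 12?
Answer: 77284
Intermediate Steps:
(o(1 - 1*(-4), -20/(-7)) + 266)² = (12 + 266)² = 278² = 77284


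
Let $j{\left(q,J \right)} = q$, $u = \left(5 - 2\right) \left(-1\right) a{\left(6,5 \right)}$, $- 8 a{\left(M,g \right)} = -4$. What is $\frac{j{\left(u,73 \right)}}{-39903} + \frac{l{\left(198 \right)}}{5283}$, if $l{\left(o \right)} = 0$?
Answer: $\frac{1}{26602} \approx 3.7591 \cdot 10^{-5}$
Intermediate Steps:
$a{\left(M,g \right)} = \frac{1}{2}$ ($a{\left(M,g \right)} = \left(- \frac{1}{8}\right) \left(-4\right) = \frac{1}{2}$)
$u = - \frac{3}{2}$ ($u = \left(5 - 2\right) \left(-1\right) \frac{1}{2} = 3 \left(-1\right) \frac{1}{2} = \left(-3\right) \frac{1}{2} = - \frac{3}{2} \approx -1.5$)
$\frac{j{\left(u,73 \right)}}{-39903} + \frac{l{\left(198 \right)}}{5283} = - \frac{3}{2 \left(-39903\right)} + \frac{0}{5283} = \left(- \frac{3}{2}\right) \left(- \frac{1}{39903}\right) + 0 \cdot \frac{1}{5283} = \frac{1}{26602} + 0 = \frac{1}{26602}$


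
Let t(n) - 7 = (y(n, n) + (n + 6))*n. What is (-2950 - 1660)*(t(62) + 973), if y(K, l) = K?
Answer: -41674400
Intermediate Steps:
t(n) = 7 + n*(6 + 2*n) (t(n) = 7 + (n + (n + 6))*n = 7 + (n + (6 + n))*n = 7 + (6 + 2*n)*n = 7 + n*(6 + 2*n))
(-2950 - 1660)*(t(62) + 973) = (-2950 - 1660)*((7 + 2*62**2 + 6*62) + 973) = -4610*((7 + 2*3844 + 372) + 973) = -4610*((7 + 7688 + 372) + 973) = -4610*(8067 + 973) = -4610*9040 = -41674400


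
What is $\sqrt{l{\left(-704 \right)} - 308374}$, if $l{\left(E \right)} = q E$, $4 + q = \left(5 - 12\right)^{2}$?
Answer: $i \sqrt{340054} \approx 583.14 i$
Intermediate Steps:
$q = 45$ ($q = -4 + \left(5 - 12\right)^{2} = -4 + \left(-7\right)^{2} = -4 + 49 = 45$)
$l{\left(E \right)} = 45 E$
$\sqrt{l{\left(-704 \right)} - 308374} = \sqrt{45 \left(-704\right) - 308374} = \sqrt{-31680 - 308374} = \sqrt{-340054} = i \sqrt{340054}$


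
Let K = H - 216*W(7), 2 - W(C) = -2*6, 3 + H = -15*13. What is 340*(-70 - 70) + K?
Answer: -50822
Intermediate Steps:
H = -198 (H = -3 - 15*13 = -3 - 195 = -198)
W(C) = 14 (W(C) = 2 - (-2)*6 = 2 - 1*(-12) = 2 + 12 = 14)
K = -3222 (K = -198 - 216*14 = -198 - 3024 = -3222)
340*(-70 - 70) + K = 340*(-70 - 70) - 3222 = 340*(-140) - 3222 = -47600 - 3222 = -50822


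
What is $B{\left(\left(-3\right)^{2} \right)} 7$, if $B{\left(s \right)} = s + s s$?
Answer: $630$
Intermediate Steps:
$B{\left(s \right)} = s + s^{2}$
$B{\left(\left(-3\right)^{2} \right)} 7 = \left(-3\right)^{2} \left(1 + \left(-3\right)^{2}\right) 7 = 9 \left(1 + 9\right) 7 = 9 \cdot 10 \cdot 7 = 90 \cdot 7 = 630$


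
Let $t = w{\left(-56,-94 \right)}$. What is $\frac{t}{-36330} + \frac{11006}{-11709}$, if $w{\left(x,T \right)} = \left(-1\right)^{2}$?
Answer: $- \frac{133286563}{141795990} \approx -0.93999$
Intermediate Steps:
$w{\left(x,T \right)} = 1$
$t = 1$
$\frac{t}{-36330} + \frac{11006}{-11709} = 1 \frac{1}{-36330} + \frac{11006}{-11709} = 1 \left(- \frac{1}{36330}\right) + 11006 \left(- \frac{1}{11709}\right) = - \frac{1}{36330} - \frac{11006}{11709} = - \frac{133286563}{141795990}$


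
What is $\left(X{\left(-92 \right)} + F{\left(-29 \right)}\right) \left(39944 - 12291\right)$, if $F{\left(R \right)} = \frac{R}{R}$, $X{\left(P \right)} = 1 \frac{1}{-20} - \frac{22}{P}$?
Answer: $\frac{15126191}{460} \approx 32883.0$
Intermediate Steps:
$X{\left(P \right)} = - \frac{1}{20} - \frac{22}{P}$ ($X{\left(P \right)} = 1 \left(- \frac{1}{20}\right) - \frac{22}{P} = - \frac{1}{20} - \frac{22}{P}$)
$F{\left(R \right)} = 1$
$\left(X{\left(-92 \right)} + F{\left(-29 \right)}\right) \left(39944 - 12291\right) = \left(\frac{-440 - -92}{20 \left(-92\right)} + 1\right) \left(39944 - 12291\right) = \left(\frac{1}{20} \left(- \frac{1}{92}\right) \left(-440 + 92\right) + 1\right) 27653 = \left(\frac{1}{20} \left(- \frac{1}{92}\right) \left(-348\right) + 1\right) 27653 = \left(\frac{87}{460} + 1\right) 27653 = \frac{547}{460} \cdot 27653 = \frac{15126191}{460}$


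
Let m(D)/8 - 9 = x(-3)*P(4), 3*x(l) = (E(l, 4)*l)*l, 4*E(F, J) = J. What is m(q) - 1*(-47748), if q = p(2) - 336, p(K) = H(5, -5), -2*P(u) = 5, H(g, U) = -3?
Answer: 47760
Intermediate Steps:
P(u) = -5/2 (P(u) = -½*5 = -5/2)
E(F, J) = J/4
p(K) = -3
x(l) = l²/3 (x(l) = ((((¼)*4)*l)*l)/3 = ((1*l)*l)/3 = (l*l)/3 = l²/3)
q = -339 (q = -3 - 336 = -339)
m(D) = 12 (m(D) = 72 + 8*(((⅓)*(-3)²)*(-5/2)) = 72 + 8*(((⅓)*9)*(-5/2)) = 72 + 8*(3*(-5/2)) = 72 + 8*(-15/2) = 72 - 60 = 12)
m(q) - 1*(-47748) = 12 - 1*(-47748) = 12 + 47748 = 47760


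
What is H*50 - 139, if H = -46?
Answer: -2439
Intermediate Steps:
H*50 - 139 = -46*50 - 139 = -2300 - 139 = -2439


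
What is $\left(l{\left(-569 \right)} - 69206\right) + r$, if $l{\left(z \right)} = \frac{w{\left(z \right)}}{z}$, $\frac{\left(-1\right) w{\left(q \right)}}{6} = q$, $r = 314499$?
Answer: $245287$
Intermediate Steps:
$w{\left(q \right)} = - 6 q$
$l{\left(z \right)} = -6$ ($l{\left(z \right)} = \frac{\left(-6\right) z}{z} = -6$)
$\left(l{\left(-569 \right)} - 69206\right) + r = \left(-6 - 69206\right) + 314499 = -69212 + 314499 = 245287$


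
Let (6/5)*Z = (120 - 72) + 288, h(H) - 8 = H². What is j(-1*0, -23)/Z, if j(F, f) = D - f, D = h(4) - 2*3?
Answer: 41/280 ≈ 0.14643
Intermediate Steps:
h(H) = 8 + H²
D = 18 (D = (8 + 4²) - 2*3 = (8 + 16) - 6 = 24 - 6 = 18)
Z = 280 (Z = 5*((120 - 72) + 288)/6 = 5*(48 + 288)/6 = (⅚)*336 = 280)
j(F, f) = 18 - f
j(-1*0, -23)/Z = (18 - 1*(-23))/280 = (18 + 23)*(1/280) = 41*(1/280) = 41/280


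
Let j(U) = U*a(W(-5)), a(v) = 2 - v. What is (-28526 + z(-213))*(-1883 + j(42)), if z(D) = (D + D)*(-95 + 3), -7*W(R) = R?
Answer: -19508114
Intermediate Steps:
W(R) = -R/7
z(D) = -184*D (z(D) = (2*D)*(-92) = -184*D)
j(U) = 9*U/7 (j(U) = U*(2 - (-1)*(-5)/7) = U*(2 - 1*5/7) = U*(2 - 5/7) = U*(9/7) = 9*U/7)
(-28526 + z(-213))*(-1883 + j(42)) = (-28526 - 184*(-213))*(-1883 + (9/7)*42) = (-28526 + 39192)*(-1883 + 54) = 10666*(-1829) = -19508114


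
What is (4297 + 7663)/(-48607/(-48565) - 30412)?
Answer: -580837400/1476910173 ≈ -0.39328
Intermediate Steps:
(4297 + 7663)/(-48607/(-48565) - 30412) = 11960/(-48607*(-1/48565) - 30412) = 11960/(48607/48565 - 30412) = 11960/(-1476910173/48565) = 11960*(-48565/1476910173) = -580837400/1476910173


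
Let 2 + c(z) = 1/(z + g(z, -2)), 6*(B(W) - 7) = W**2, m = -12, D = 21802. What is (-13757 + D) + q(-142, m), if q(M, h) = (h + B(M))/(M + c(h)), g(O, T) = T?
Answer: 48539357/6051 ≈ 8021.7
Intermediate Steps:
B(W) = 7 + W**2/6
c(z) = -2 + 1/(-2 + z) (c(z) = -2 + 1/(z - 2) = -2 + 1/(-2 + z))
q(M, h) = (7 + h + M**2/6)/(M + (5 - 2*h)/(-2 + h)) (q(M, h) = (h + (7 + M**2/6))/(M + (5 - 2*h)/(-2 + h)) = (7 + h + M**2/6)/(M + (5 - 2*h)/(-2 + h)))
(-13757 + D) + q(-142, m) = (-13757 + 21802) + (-2 - 12)*(42 + (-142)**2 + 6*(-12))/(6*(5 - 2*(-12) - 142*(-2 - 12))) = 8045 + (1/6)*(-14)*(42 + 20164 - 72)/(5 + 24 - 142*(-14)) = 8045 + (1/6)*(-14)*20134/(5 + 24 + 1988) = 8045 + (1/6)*(-14)*20134/2017 = 8045 + (1/6)*(1/2017)*(-14)*20134 = 8045 - 140938/6051 = 48539357/6051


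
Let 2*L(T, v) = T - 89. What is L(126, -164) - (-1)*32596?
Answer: 65229/2 ≈ 32615.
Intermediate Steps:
L(T, v) = -89/2 + T/2 (L(T, v) = (T - 89)/2 = (-89 + T)/2 = -89/2 + T/2)
L(126, -164) - (-1)*32596 = (-89/2 + (½)*126) - (-1)*32596 = (-89/2 + 63) - 1*(-32596) = 37/2 + 32596 = 65229/2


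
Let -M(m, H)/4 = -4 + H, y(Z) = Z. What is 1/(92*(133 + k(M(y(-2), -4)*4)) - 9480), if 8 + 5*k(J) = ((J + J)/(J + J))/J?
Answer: 160/417431 ≈ 0.00038330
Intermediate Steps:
M(m, H) = 16 - 4*H (M(m, H) = -4*(-4 + H) = 16 - 4*H)
k(J) = -8/5 + 1/(5*J) (k(J) = -8/5 + (((J + J)/(J + J))/J)/5 = -8/5 + (((2*J)/((2*J)))/J)/5 = -8/5 + (((2*J)*(1/(2*J)))/J)/5 = -8/5 + (1/J)/5 = -8/5 + 1/(5*J))
1/(92*(133 + k(M(y(-2), -4)*4)) - 9480) = 1/(92*(133 + (1 - 8*(16 - 4*(-4))*4)/(5*(((16 - 4*(-4))*4)))) - 9480) = 1/(92*(133 + (1 - 8*(16 + 16)*4)/(5*(((16 + 16)*4)))) - 9480) = 1/(92*(133 + (1 - 256*4)/(5*((32*4)))) - 9480) = 1/(92*(133 + (⅕)*(1 - 8*128)/128) - 9480) = 1/(92*(133 + (⅕)*(1/128)*(1 - 1024)) - 9480) = 1/(92*(133 + (⅕)*(1/128)*(-1023)) - 9480) = 1/(92*(133 - 1023/640) - 9480) = 1/(92*(84097/640) - 9480) = 1/(1934231/160 - 9480) = 1/(417431/160) = 160/417431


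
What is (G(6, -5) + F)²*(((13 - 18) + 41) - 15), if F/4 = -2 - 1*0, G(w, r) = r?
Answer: 3549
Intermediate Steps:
F = -8 (F = 4*(-2 - 1*0) = 4*(-2 + 0) = 4*(-2) = -8)
(G(6, -5) + F)²*(((13 - 18) + 41) - 15) = (-5 - 8)²*(((13 - 18) + 41) - 15) = (-13)²*((-5 + 41) - 15) = 169*(36 - 15) = 169*21 = 3549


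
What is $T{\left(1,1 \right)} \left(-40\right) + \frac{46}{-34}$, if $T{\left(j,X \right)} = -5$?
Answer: $\frac{3377}{17} \approx 198.65$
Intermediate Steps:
$T{\left(1,1 \right)} \left(-40\right) + \frac{46}{-34} = \left(-5\right) \left(-40\right) + \frac{46}{-34} = 200 + 46 \left(- \frac{1}{34}\right) = 200 - \frac{23}{17} = \frac{3377}{17}$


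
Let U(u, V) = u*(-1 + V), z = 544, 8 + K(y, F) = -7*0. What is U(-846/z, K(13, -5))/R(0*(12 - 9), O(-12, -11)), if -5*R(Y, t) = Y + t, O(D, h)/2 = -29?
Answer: 19035/15776 ≈ 1.2066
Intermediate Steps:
O(D, h) = -58 (O(D, h) = 2*(-29) = -58)
K(y, F) = -8 (K(y, F) = -8 - 7*0 = -8 + 0 = -8)
R(Y, t) = -Y/5 - t/5 (R(Y, t) = -(Y + t)/5 = -Y/5 - t/5)
U(-846/z, K(13, -5))/R(0*(12 - 9), O(-12, -11)) = ((-846/544)*(-1 - 8))/(-0*(12 - 9) - ⅕*(-58)) = (-846*1/544*(-9))/(-0*3 + 58/5) = (-423/272*(-9))/(-⅕*0 + 58/5) = 3807/(272*(0 + 58/5)) = 3807/(272*(58/5)) = (3807/272)*(5/58) = 19035/15776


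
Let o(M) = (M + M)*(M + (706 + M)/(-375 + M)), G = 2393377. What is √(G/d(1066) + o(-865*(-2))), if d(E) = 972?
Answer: √1283742176133603/14634 ≈ 2448.4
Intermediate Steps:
o(M) = 2*M*(M + (706 + M)/(-375 + M)) (o(M) = (2*M)*(M + (706 + M)/(-375 + M)) = 2*M*(M + (706 + M)/(-375 + M)))
√(G/d(1066) + o(-865*(-2))) = √(2393377/972 + 2*(-865*(-2))*(706 + (-865*(-2))² - (-323510)*(-2))/(-375 - 865*(-2))) = √(2393377*(1/972) + 2*1730*(706 + 1730² - 374*1730)/(-375 + 1730)) = √(2393377/972 + 2*1730*(706 + 2992900 - 647020)/1355) = √(2393377/972 + 2*1730*(1/1355)*2346586) = √(2393377/972 + 1623837512/271) = √(1579018666831/263412) = √1283742176133603/14634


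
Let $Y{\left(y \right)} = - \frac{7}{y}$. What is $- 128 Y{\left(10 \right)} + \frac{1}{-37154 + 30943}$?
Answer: $\frac{2782523}{31055} \approx 89.6$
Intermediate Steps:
$- 128 Y{\left(10 \right)} + \frac{1}{-37154 + 30943} = - 128 \left(- \frac{7}{10}\right) + \frac{1}{-37154 + 30943} = - 128 \left(\left(-7\right) \frac{1}{10}\right) + \frac{1}{-6211} = \left(-128\right) \left(- \frac{7}{10}\right) - \frac{1}{6211} = \frac{448}{5} - \frac{1}{6211} = \frac{2782523}{31055}$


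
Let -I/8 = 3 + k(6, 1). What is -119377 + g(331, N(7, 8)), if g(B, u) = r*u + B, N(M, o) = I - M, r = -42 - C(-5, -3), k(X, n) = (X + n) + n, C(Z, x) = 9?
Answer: -114201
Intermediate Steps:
k(X, n) = X + 2*n
r = -51 (r = -42 - 1*9 = -42 - 9 = -51)
I = -88 (I = -8*(3 + (6 + 2*1)) = -8*(3 + (6 + 2)) = -8*(3 + 8) = -8*11 = -88)
N(M, o) = -88 - M
g(B, u) = B - 51*u (g(B, u) = -51*u + B = B - 51*u)
-119377 + g(331, N(7, 8)) = -119377 + (331 - 51*(-88 - 1*7)) = -119377 + (331 - 51*(-88 - 7)) = -119377 + (331 - 51*(-95)) = -119377 + (331 + 4845) = -119377 + 5176 = -114201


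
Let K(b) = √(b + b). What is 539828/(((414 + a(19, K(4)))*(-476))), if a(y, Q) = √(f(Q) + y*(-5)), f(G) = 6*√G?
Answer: -539828/(197064 + 476*I*√(95 - 6*2^(¾))) ≈ -2.738 + 0.060941*I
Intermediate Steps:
K(b) = √2*√b (K(b) = √(2*b) = √2*√b)
a(y, Q) = √(-5*y + 6*√Q) (a(y, Q) = √(6*√Q + y*(-5)) = √(6*√Q - 5*y) = √(-5*y + 6*√Q))
539828/(((414 + a(19, K(4)))*(-476))) = 539828/(((414 + √(-5*19 + 6*√(√2*√4)))*(-476))) = 539828/(((414 + √(-95 + 6*√(√2*2)))*(-476))) = 539828/(((414 + √(-95 + 6*√(2*√2)))*(-476))) = 539828/(((414 + √(-95 + 6*2^(¾)))*(-476))) = 539828/(-197064 - 476*√(-95 + 6*2^(¾)))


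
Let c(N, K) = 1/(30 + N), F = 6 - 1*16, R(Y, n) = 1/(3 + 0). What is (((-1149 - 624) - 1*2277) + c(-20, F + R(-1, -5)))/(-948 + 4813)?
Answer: -40499/38650 ≈ -1.0478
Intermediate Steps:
R(Y, n) = ⅓ (R(Y, n) = 1/3 = ⅓)
F = -10 (F = 6 - 16 = -10)
(((-1149 - 624) - 1*2277) + c(-20, F + R(-1, -5)))/(-948 + 4813) = (((-1149 - 624) - 1*2277) + 1/(30 - 20))/(-948 + 4813) = ((-1773 - 2277) + 1/10)/3865 = (-4050 + ⅒)*(1/3865) = -40499/10*1/3865 = -40499/38650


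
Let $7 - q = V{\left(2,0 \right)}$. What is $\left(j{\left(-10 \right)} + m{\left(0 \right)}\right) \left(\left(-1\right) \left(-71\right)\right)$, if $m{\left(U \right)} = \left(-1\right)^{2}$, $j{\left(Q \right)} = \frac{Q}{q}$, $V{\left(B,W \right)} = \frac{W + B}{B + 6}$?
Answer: $- \frac{923}{27} \approx -34.185$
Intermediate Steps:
$V{\left(B,W \right)} = \frac{B + W}{6 + B}$
$q = \frac{27}{4}$ ($q = 7 - \frac{2 + 0}{6 + 2} = 7 - \frac{1}{8} \cdot 2 = 7 - \frac{1}{4} = \frac{27}{4} \approx 6.75$)
$j{\left(Q \right)} = \frac{4 Q}{27}$ ($j{\left(Q \right)} = \frac{Q}{\frac{27}{4}} = Q \frac{4}{27} = \frac{4 Q}{27}$)
$m{\left(U \right)} = 1$
$\left(j{\left(-10 \right)} + m{\left(0 \right)}\right) \left(\left(-1\right) \left(-71\right)\right) = \left(\frac{4}{27} \left(-10\right) + 1\right) \left(\left(-1\right) \left(-71\right)\right) = \left(- \frac{40}{27} + 1\right) 71 = \left(- \frac{13}{27}\right) 71 = - \frac{923}{27}$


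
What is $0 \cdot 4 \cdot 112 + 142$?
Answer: $142$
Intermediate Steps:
$0 \cdot 4 \cdot 112 + 142 = 0 \cdot 112 + 142 = 0 + 142 = 142$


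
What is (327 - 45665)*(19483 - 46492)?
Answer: 1224534042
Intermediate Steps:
(327 - 45665)*(19483 - 46492) = -45338*(-27009) = 1224534042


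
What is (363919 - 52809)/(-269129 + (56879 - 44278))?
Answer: -155555/128264 ≈ -1.2128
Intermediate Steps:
(363919 - 52809)/(-269129 + (56879 - 44278)) = 311110/(-269129 + 12601) = 311110/(-256528) = 311110*(-1/256528) = -155555/128264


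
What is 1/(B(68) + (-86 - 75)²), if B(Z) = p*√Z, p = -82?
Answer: 25921/671441009 + 164*√17/671441009 ≈ 3.9612e-5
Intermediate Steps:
B(Z) = -82*√Z
1/(B(68) + (-86 - 75)²) = 1/(-164*√17 + (-86 - 75)²) = 1/(-164*√17 + (-161)²) = 1/(-164*√17 + 25921) = 1/(25921 - 164*√17)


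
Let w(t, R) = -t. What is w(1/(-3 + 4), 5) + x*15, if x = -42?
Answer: -631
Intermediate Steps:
w(1/(-3 + 4), 5) + x*15 = -1/(-3 + 4) - 42*15 = -1/1 - 630 = -1*1 - 630 = -1 - 630 = -631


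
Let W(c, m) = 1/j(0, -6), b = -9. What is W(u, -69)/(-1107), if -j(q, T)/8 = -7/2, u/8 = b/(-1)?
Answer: -1/30996 ≈ -3.2262e-5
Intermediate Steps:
u = 72 (u = 8*(-9/(-1)) = 8*(-9*(-1)) = 8*9 = 72)
j(q, T) = 28 (j(q, T) = -(-56)/2 = -8*(-7/2) = 28)
W(c, m) = 1/28
W(u, -69)/(-1107) = (1/28)/(-1107) = (1/28)*(-1/1107) = -1/30996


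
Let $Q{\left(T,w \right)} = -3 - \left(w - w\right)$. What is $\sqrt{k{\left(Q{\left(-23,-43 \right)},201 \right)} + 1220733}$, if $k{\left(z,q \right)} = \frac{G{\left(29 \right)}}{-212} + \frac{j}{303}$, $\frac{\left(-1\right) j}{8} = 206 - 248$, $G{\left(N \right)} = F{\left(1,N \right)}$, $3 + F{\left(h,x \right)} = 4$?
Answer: $\frac{3 \sqrt{15546514866063}}{10706} \approx 1104.9$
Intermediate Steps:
$F{\left(h,x \right)} = 1$ ($F{\left(h,x \right)} = -3 + 4 = 1$)
$G{\left(N \right)} = 1$
$j = 336$ ($j = - 8 \left(206 - 248\right) = \left(-8\right) \left(-42\right) = 336$)
$Q{\left(T,w \right)} = -3$ ($Q{\left(T,w \right)} = -3 - 0 = -3 + 0 = -3$)
$k{\left(z,q \right)} = \frac{23643}{21412}$ ($k{\left(z,q \right)} = 1 \frac{1}{-212} + \frac{336}{303} = 1 \left(- \frac{1}{212}\right) + 336 \cdot \frac{1}{303} = - \frac{1}{212} + \frac{112}{101} = \frac{23643}{21412}$)
$\sqrt{k{\left(Q{\left(-23,-43 \right)},201 \right)} + 1220733} = \sqrt{\frac{23643}{21412} + 1220733} = \sqrt{\frac{26138358639}{21412}} = \frac{3 \sqrt{15546514866063}}{10706}$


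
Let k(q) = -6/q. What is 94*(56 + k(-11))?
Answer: 58468/11 ≈ 5315.3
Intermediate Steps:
94*(56 + k(-11)) = 94*(56 - 6/(-11)) = 94*(56 - 6*(-1/11)) = 94*(56 + 6/11) = 94*(622/11) = 58468/11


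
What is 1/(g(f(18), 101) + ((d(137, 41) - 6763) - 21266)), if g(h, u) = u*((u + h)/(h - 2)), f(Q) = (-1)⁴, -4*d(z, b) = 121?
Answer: -4/153445 ≈ -2.6068e-5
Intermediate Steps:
d(z, b) = -121/4 (d(z, b) = -¼*121 = -121/4)
f(Q) = 1
g(h, u) = u*(h + u)/(-2 + h) (g(h, u) = u*((h + u)/(-2 + h)) = u*(h + u)/(-2 + h))
1/(g(f(18), 101) + ((d(137, 41) - 6763) - 21266)) = 1/(101*(1 + 101)/(-2 + 1) + ((-121/4 - 6763) - 21266)) = 1/(101*102/(-1) + (-27173/4 - 21266)) = 1/(101*(-1)*102 - 112237/4) = 1/(-10302 - 112237/4) = 1/(-153445/4) = -4/153445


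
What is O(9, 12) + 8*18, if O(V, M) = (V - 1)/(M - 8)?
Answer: 146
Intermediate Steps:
O(V, M) = (-1 + V)/(-8 + M)
O(9, 12) + 8*18 = (-1 + 9)/(-8 + 12) + 8*18 = 8/4 + 144 = (¼)*8 + 144 = 2 + 144 = 146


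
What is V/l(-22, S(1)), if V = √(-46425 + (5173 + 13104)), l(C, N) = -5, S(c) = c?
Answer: -2*I*√7037/5 ≈ -33.555*I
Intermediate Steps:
V = 2*I*√7037 (V = √(-46425 + 18277) = √(-28148) = 2*I*√7037 ≈ 167.77*I)
V/l(-22, S(1)) = (2*I*√7037)/(-5) = (2*I*√7037)*(-⅕) = -2*I*√7037/5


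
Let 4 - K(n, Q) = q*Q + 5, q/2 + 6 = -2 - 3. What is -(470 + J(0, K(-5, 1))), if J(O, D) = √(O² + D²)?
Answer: -491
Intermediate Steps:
q = -22 (q = -12 + 2*(-2 - 3) = -12 + 2*(-5) = -12 - 10 = -22)
K(n, Q) = -1 + 22*Q (K(n, Q) = 4 - (-22*Q + 5) = 4 - (5 - 22*Q) = 4 + (-5 + 22*Q) = -1 + 22*Q)
J(O, D) = √(D² + O²)
-(470 + J(0, K(-5, 1))) = -(470 + √((-1 + 22*1)² + 0²)) = -(470 + √((-1 + 22)² + 0)) = -(470 + √(21² + 0)) = -(470 + √(441 + 0)) = -(470 + √441) = -(470 + 21) = -1*491 = -491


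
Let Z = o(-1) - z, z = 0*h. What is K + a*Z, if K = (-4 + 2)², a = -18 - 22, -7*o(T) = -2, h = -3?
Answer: -52/7 ≈ -7.4286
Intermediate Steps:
o(T) = 2/7 (o(T) = -⅐*(-2) = 2/7)
a = -40
z = 0 (z = 0*(-3) = 0)
Z = 2/7 (Z = 2/7 - 1*0 = 2/7 + 0 = 2/7 ≈ 0.28571)
K = 4 (K = (-2)² = 4)
K + a*Z = 4 - 40*2/7 = 4 - 80/7 = -52/7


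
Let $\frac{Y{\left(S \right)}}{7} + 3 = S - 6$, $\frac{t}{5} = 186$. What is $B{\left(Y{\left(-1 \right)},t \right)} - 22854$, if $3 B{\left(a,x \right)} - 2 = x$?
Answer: $- \frac{67630}{3} \approx -22543.0$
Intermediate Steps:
$t = 930$ ($t = 5 \cdot 186 = 930$)
$Y{\left(S \right)} = -63 + 7 S$ ($Y{\left(S \right)} = -21 + 7 \left(S - 6\right) = -21 + 7 \left(-6 + S\right) = -21 + \left(-42 + 7 S\right) = -63 + 7 S$)
$B{\left(a,x \right)} = \frac{2}{3} + \frac{x}{3}$
$B{\left(Y{\left(-1 \right)},t \right)} - 22854 = \left(\frac{2}{3} + \frac{1}{3} \cdot 930\right) - 22854 = \left(\frac{2}{3} + 310\right) - 22854 = \frac{932}{3} - 22854 = - \frac{67630}{3}$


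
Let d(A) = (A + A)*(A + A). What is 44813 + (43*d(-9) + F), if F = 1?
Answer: 58746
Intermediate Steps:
d(A) = 4*A**2 (d(A) = (2*A)*(2*A) = 4*A**2)
44813 + (43*d(-9) + F) = 44813 + (43*(4*(-9)**2) + 1) = 44813 + (43*(4*81) + 1) = 44813 + (43*324 + 1) = 44813 + (13932 + 1) = 44813 + 13933 = 58746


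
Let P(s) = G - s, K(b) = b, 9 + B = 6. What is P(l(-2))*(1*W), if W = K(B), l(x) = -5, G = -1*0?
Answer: -15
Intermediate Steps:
B = -3 (B = -9 + 6 = -3)
G = 0
W = -3
P(s) = -s (P(s) = 0 - s = -s)
P(l(-2))*(1*W) = (-1*(-5))*(1*(-3)) = 5*(-3) = -15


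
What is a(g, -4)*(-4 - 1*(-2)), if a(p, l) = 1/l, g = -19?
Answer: 1/2 ≈ 0.50000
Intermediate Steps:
a(g, -4)*(-4 - 1*(-2)) = (-4 - 1*(-2))/(-4) = -(-4 + 2)/4 = -1/4*(-2) = 1/2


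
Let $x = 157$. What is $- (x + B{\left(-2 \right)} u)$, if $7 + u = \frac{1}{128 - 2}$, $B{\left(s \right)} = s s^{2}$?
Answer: $- \frac{13415}{63} \approx -212.94$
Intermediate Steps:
$B{\left(s \right)} = s^{3}$
$u = - \frac{881}{126}$ ($u = -7 + \frac{1}{128 - 2} = -7 + \frac{1}{126} = - \frac{881}{126} \approx -6.9921$)
$- (x + B{\left(-2 \right)} u) = - (157 + \left(-2\right)^{3} \left(- \frac{881}{126}\right)) = - (157 - - \frac{3524}{63}) = - (157 + \frac{3524}{63}) = \left(-1\right) \frac{13415}{63} = - \frac{13415}{63}$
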